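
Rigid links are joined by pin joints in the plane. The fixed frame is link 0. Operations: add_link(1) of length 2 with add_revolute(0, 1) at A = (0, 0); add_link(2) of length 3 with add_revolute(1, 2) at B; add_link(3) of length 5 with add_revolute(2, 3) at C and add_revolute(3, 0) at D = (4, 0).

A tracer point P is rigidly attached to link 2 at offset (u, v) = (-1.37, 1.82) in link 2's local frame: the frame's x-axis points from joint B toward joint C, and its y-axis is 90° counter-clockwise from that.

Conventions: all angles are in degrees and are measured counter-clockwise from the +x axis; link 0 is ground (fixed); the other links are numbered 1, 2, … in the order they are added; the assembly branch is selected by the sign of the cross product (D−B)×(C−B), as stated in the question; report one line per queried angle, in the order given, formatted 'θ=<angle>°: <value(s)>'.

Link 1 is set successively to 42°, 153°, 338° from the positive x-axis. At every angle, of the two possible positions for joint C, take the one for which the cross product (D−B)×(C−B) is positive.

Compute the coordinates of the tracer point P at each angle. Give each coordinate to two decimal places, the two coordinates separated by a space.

A=(0,0), D=(4.00,0)
θ=42°: B = A + 2.00·(cos42°, sin42°) = (1.4863, 1.3383)
θ=42°: |BD| = 2.8478
θ=42°: circle(B,3.00) ∩ circle(D,5.00): a=-1.3854, h=2.6610
θ=42°:   candidates: C₊=(1.5139,4.3381) cross=7.578; C₋=(-0.9871,-0.3596) cross=-7.578
θ=42°:   branch + wants cross > 0 → take C=(1.5139,4.3381) (cross=7.578)
θ=42°: ex = (C−B)/|BC| = (0.0092,1.0000); ey = (-1.0000,0.0092)
θ=42°: P = B + -1.37·ex + 1.82·ey = (-0.3463,-0.0149)
θ=153°: B = A + 2.00·(cos153°, sin153°) = (-1.7820, 0.9080)
θ=153°: |BD| = 5.8529
θ=153°: circle(B,3.00) ∩ circle(D,5.00): a=1.5596, h=2.5628
θ=153°:   candidates: C₊=(0.1563,3.1978) cross=14.999; C₋=(-0.6389,-1.8657) cross=-14.999
θ=153°:   branch + wants cross > 0 → take C=(0.1563,3.1978) (cross=14.999)
θ=153°: ex = (C−B)/|BC| = (0.6461,0.7633); ey = (-0.7633,0.6461)
θ=153°: P = B + -1.37·ex + 1.82·ey = (-4.0563,1.0382)
θ=338°: B = A + 2.00·(cos338°, sin338°) = (1.8544, -0.7492)
θ=338°: |BD| = 2.2727
θ=338°: circle(B,3.00) ∩ circle(D,5.00): a=-2.3837, h=1.8215
θ=338°:   candidates: C₊=(-0.9966,0.1846) cross=4.140; C₋=(0.2044,-3.2547) cross=-4.140
θ=338°:   branch + wants cross > 0 → take C=(-0.9966,0.1846) (cross=4.140)
θ=338°: ex = (C−B)/|BC| = (-0.9503,0.3113); ey = (-0.3113,-0.9503)
θ=338°: P = B + -1.37·ex + 1.82·ey = (2.5898,-2.9052)

θ=42°: -0.35 -0.01
θ=153°: -4.06 1.04
θ=338°: 2.59 -2.91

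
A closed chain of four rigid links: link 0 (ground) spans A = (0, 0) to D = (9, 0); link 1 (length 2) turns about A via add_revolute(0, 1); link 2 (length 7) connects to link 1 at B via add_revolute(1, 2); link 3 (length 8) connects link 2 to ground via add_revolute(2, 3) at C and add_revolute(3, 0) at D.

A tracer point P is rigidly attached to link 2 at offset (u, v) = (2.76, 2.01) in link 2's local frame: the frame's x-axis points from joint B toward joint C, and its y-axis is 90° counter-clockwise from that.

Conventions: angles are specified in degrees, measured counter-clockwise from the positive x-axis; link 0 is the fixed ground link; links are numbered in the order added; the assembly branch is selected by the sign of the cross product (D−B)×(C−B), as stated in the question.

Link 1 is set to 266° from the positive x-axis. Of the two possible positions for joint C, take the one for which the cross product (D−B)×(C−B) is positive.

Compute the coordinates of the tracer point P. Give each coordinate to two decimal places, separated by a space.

A=(0,0), D=(9.00,0)
B = A + 2.00·(cos266°, sin266°) = (-0.1395, -1.9951)
|BD| = 9.3547
circle(B,7.00) ∩ circle(D,8.00): a=3.8756, h=5.8292
  candidates: C₊=(2.4037,4.5265) cross=54.531; C₋=(4.8902,-6.8636) cross=-54.531
  branch + wants cross > 0 → take C=(2.4037,4.5265) (cross=54.531)
ex = (C−B)/|BC| = (0.3633,0.9317); ey = (-0.9317,0.3633)
P = B + 2.76·ex + 2.01·ey = (-1.0094,1.3065)

-1.01 1.31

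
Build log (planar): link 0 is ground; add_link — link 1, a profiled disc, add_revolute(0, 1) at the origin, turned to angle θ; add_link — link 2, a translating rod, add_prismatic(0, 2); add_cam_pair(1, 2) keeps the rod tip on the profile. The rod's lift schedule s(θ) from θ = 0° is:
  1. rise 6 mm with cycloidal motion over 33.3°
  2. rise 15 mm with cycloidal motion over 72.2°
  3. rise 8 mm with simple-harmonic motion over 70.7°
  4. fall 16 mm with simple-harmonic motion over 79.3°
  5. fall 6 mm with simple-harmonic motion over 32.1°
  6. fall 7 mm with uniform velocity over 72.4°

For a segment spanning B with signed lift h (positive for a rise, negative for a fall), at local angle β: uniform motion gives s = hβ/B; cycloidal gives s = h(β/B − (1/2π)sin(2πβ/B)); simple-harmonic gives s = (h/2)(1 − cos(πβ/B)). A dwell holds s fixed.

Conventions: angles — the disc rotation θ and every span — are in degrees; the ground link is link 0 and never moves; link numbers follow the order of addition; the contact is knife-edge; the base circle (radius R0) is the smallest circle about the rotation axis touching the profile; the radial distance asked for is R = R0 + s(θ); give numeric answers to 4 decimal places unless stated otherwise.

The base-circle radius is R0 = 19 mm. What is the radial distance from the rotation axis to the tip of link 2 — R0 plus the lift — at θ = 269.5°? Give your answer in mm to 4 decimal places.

seg 1 [0°–33.3°] cycloidal, h=6: full span → s += 6 → s = 6.0000
seg 2 [33.3°–105.5°] cycloidal, h=15: full span → s += 15 → s = 21.0000
seg 3 [105.5°–176.2°] simple-harmonic, h=8: full span → s += 8 → s = 29.0000
seg 4 [176.2°–255.5°] simple-harmonic, h=-16: full span → s += -16 → s = 13.0000
seg 5 [255.5°–287.6°] simple-harmonic, h=-6: θ=269.5° here. β=14, B=32.1. -6/2·(1 − cos(π·0.4361)) = -2.4021 → s = 10.5979
R = R0 + s = 19 + 10.5979 = 29.5979

29.5979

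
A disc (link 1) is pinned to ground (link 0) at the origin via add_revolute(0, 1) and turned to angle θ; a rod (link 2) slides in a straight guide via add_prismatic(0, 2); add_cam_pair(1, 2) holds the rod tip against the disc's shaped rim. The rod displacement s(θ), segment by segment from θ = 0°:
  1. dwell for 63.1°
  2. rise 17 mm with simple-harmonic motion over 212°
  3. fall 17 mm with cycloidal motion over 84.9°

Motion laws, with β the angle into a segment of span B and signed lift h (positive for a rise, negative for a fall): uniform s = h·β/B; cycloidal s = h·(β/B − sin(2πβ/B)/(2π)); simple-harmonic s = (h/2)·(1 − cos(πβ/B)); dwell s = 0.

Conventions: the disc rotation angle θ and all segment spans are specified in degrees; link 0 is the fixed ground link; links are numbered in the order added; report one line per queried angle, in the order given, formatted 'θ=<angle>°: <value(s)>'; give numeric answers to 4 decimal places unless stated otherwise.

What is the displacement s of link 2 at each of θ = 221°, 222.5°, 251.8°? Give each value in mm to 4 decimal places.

segment 1 (0° to 63.1°, dwell): s unchanged at 0.0000
θ = 221° falls in segment 2 (63.1° to 275.1°, simple-harmonic, h = 17): β = 221 − 63.1 = 157.9°, B = 212°; Δs = 17/2·(1 − cos(π·0.7448)) = 14.4116; s = 0.0000 + 14.4116 = 14.4116
θ = 222.5° falls in segment 2 (63.1° to 275.1°, simple-harmonic, h = 17): β = 222.5 − 63.1 = 159.4°, B = 212°; Δs = 17/2·(1 − cos(π·0.7519)) = 14.5459; s = 0.0000 + 14.5459 = 14.5459
θ = 251.8° falls in segment 2 (63.1° to 275.1°, simple-harmonic, h = 17): β = 251.8 − 63.1 = 188.7°, B = 212°; Δs = 17/2·(1 − cos(π·0.8901)) = 16.4983; s = 0.0000 + 16.4983 = 16.4983

θ=221°: 14.4116
θ=222.5°: 14.5459
θ=251.8°: 16.4983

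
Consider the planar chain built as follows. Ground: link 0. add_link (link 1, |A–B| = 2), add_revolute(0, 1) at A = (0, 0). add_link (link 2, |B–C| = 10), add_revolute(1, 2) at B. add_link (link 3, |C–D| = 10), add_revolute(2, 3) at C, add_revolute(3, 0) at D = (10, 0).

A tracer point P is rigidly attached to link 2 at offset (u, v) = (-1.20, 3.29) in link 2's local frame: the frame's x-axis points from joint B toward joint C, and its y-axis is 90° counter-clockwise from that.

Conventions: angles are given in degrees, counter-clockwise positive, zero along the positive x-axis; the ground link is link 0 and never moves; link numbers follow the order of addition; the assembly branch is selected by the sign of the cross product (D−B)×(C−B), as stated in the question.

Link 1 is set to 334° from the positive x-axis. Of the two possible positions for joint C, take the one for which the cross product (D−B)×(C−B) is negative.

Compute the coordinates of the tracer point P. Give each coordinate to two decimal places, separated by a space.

A=(0,0), D=(10.00,0)
B = A + 2.00·(cos334°, sin334°) = (1.7976, -0.8767)
|BD| = 8.2491
circle(B,10.00) ∩ circle(D,10.00): a=4.1246, h=9.1098
  candidates: C₊=(4.9306,8.6198) cross=75.148; C₋=(6.8670,-9.4965) cross=-75.148
  branch - wants cross < 0 → take C=(6.8670,-9.4965) (cross=-75.148)
ex = (C−B)/|BC| = (0.5069,-0.8620); ey = (0.8620,0.5069)
P = B + -1.20·ex + 3.29·ey = (4.0252,1.8255)

4.03 1.83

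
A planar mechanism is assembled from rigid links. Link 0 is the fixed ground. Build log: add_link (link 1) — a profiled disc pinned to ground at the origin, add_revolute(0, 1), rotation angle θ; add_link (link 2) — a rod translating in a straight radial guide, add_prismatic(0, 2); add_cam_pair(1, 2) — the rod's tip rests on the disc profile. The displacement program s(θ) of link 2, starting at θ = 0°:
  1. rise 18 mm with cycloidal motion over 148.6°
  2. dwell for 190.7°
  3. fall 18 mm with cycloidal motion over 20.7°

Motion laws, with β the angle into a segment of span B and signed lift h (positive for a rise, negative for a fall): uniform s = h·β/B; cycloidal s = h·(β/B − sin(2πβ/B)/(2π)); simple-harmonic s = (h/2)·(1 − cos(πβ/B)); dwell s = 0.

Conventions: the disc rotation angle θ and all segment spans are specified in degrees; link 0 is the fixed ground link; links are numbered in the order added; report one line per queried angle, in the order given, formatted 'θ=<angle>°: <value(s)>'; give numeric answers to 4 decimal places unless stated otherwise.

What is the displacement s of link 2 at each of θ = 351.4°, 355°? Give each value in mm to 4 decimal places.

seg 1 [0°–148.6°] cycloidal, h=18: full span → s += 18 → s = 18.0000
seg 2 [148.6°–339.3°] dwell: s stays 18.0000
seg 3 [339.3°–360°] cycloidal, h=-18: θ=351.4° here. β=12.1, B=20.7. -18·(0.5845 − sin(2π·0.5845)/(2π)) = -11.9729 → s = 6.0271
seg 3 [339.3°–360°] cycloidal, h=-18: θ=355° here. β=15.7, B=20.7. -18·(0.7585 − sin(2π·0.7585)/(2π)) = -16.5129 → s = 1.4871

θ=351.4°: 6.0271
θ=355°: 1.4871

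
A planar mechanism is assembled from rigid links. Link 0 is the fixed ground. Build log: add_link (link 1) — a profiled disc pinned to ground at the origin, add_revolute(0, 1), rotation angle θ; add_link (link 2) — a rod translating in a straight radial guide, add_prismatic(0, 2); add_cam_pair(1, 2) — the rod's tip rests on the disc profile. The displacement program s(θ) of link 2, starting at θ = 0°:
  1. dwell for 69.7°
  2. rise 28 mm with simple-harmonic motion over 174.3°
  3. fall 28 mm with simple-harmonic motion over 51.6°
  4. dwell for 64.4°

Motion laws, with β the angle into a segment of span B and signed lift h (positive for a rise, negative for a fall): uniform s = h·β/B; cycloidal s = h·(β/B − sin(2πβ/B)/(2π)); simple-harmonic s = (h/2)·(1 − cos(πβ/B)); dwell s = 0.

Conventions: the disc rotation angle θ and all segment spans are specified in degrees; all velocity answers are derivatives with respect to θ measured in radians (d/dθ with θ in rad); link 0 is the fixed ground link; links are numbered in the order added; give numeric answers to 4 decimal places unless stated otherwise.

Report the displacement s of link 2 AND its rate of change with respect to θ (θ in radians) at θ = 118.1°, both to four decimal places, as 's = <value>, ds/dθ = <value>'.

seg 1 [0°–69.7°] dwell: s stays 0.0000
seg 2 [69.7°–244°] simple-harmonic, h=28: θ=118.1° here. β=48.4, B=174.3. 28/2·(1 − cos(π·0.2777)) = 4.9978 → s = 4.9978
velocity in seg [69.7°–244°] (simple-harmonic), θ in radians: β = 48.4° = 0.8447 rad, B = 174.3° = 3.0421 rad; ds/dθ = (πh/(2B)) sin(πβ/B) = (π·28/(2·3.0421)) sin(π·0.2777) = 11.072549 mm/rad

s = 4.9978, ds/dθ = 11.0725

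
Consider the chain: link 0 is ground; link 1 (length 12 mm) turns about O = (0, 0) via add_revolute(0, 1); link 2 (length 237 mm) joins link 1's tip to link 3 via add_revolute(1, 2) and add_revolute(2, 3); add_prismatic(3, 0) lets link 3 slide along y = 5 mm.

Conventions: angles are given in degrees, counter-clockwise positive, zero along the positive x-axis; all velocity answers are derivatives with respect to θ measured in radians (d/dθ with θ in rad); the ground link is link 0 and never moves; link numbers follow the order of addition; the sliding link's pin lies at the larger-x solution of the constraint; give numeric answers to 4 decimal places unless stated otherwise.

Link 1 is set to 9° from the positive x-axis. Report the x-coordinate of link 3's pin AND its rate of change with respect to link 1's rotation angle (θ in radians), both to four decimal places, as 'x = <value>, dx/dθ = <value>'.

geometry: r = 12 mm, L = 237 mm, e = 5 mm
crank pin P = (r cos θ, r sin θ) = (11.852260, 1.877214)
h = r sin θ − e = 1.877214 − 5 = -3.122786
x = r cos θ + √(L² − h²) = 11.852260 + 236.979426 = 248.831686
dx/dθ = −r sin θ − h·r cos θ/√(L² − h²) (θ in radians; h = -3.122786) = -1.721031

x = 248.8317, dx/dθ = -1.7210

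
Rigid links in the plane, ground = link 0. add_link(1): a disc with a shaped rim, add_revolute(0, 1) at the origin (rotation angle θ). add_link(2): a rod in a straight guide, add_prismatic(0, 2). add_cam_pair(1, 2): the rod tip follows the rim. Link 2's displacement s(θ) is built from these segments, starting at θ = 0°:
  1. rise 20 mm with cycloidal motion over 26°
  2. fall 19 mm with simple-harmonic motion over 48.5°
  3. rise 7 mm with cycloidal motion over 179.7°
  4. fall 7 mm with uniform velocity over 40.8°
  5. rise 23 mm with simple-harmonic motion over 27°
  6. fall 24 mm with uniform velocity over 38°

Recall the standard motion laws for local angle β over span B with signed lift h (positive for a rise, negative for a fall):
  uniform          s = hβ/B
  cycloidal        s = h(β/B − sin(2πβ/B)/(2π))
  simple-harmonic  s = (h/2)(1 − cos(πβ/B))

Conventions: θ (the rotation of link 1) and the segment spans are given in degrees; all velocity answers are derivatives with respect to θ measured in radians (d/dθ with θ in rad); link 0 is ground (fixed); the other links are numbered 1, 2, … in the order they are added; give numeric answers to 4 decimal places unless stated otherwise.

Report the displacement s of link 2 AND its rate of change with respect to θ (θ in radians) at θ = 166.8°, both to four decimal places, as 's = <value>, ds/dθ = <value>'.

segment 1 (0° to 26°, cycloidal, h = 20) is passed completely: s = 0.0000 + (20) = 20.0000
segment 2 (26° to 74.5°, simple-harmonic, h = -19) is passed completely: s = 20.0000 + (-19) = 1.0000
θ = 166.8° falls in segment 3 (74.5° to 254.2°, cycloidal, h = 7): β = 166.8 − 74.5 = 92.3°, B = 179.7°; Δs = 7·(0.5136 − sin(2π·0.5136)/(2π)) = 3.6908; s = 1.0000 + 3.6908 = 4.6908
velocity in seg [74.5°–254.2°] (cycloidal), θ in radians: β = 92.3° = 1.6109 rad, B = 179.7° = 3.1364 rad; ds/dθ = (h/B)(1 − cos(2πβ/B)) = (7/3.1364)(1 − cos(2π·0.5136)) = 4.455594 mm/rad

s = 4.6908, ds/dθ = 4.4556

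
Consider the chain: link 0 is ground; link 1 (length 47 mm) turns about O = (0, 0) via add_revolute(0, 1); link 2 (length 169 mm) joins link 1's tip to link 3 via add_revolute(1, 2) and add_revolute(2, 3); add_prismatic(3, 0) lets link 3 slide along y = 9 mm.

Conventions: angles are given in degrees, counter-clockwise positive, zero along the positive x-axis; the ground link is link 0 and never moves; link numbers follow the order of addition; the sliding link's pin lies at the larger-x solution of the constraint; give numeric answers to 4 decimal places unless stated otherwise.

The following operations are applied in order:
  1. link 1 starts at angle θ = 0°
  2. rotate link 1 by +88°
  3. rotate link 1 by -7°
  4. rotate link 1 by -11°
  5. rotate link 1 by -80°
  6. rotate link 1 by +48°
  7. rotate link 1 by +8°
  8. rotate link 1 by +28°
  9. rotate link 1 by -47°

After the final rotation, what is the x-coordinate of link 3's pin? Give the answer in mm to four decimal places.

geometry: r = 47 mm, L = 169 mm, e = 9 mm; θ starts at 0°
rotate link 1 by +88°: θ ← 0° +88° = 88°
rotate link 1 by -7°: θ ← 88° -7° = 81°
rotate link 1 by -11°: θ ← 81° -11° = 70°
rotate link 1 by -80°: θ ← 70° -80° = -10°
rotate link 1 by +48°: θ ← -10° +48° = 38°
rotate link 1 by +8°: θ ← 38° +8° = 46°
rotate link 1 by +28°: θ ← 46° +28° = 74°
rotate link 1 by -47°: θ ← 74° -47° = 27°
crank pin P = (r cos θ, r sin θ) = (41.877307, 21.337553)
h = r sin θ − e = 21.337553 − 9 = 12.337553
x = r cos θ + √(L² − h²) = 41.877307 + 168.549057 = 210.426364

210.4264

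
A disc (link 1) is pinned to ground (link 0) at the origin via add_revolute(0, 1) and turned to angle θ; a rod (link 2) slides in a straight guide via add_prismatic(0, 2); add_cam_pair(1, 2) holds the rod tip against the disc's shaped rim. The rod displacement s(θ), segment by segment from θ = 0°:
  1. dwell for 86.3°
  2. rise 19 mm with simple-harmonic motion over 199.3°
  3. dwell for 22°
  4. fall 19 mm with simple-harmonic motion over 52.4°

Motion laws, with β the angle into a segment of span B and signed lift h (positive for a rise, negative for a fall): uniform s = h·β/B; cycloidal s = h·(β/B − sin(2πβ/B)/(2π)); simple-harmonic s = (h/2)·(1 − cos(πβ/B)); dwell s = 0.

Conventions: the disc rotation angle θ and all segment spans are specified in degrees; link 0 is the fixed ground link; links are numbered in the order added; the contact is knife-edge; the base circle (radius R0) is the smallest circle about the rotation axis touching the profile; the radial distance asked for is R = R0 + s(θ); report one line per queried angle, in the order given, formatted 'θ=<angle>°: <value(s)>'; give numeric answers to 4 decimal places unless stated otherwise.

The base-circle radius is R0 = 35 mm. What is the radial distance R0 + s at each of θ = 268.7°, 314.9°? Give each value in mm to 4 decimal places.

segment 1 (0° to 86.3°, dwell): s unchanged at 0.0000
θ = 268.7° falls in segment 2 (86.3° to 285.6°, simple-harmonic, h = 19): β = 268.7 − 86.3 = 182.4°, B = 199.3°; Δs = 19/2·(1 − cos(π·0.9152)) = 18.6649; s = 0.0000 + 18.6649 = 18.6649
segment 2 (86.3° to 285.6°, simple-harmonic, h = 19) is passed completely: s = 0.0000 + (19) = 19.0000
segment 3 (285.6° to 307.6°, dwell): s unchanged at 19.0000
θ = 314.9° falls in segment 4 (307.6° to 360°, simple-harmonic, h = -19): β = 314.9 − 307.6 = 7.3°, B = 52.4°; Δs = -19/2·(1 − cos(π·0.1393)) = -0.8954; s = 19.0000 − 0.8954 = 18.1046
θ=268.7°: R = R0 + s = 35 + 18.6649 = 53.6649
θ=314.9°: R = R0 + s = 35 + 18.1046 = 53.1046

θ=268.7°: 53.6649
θ=314.9°: 53.1046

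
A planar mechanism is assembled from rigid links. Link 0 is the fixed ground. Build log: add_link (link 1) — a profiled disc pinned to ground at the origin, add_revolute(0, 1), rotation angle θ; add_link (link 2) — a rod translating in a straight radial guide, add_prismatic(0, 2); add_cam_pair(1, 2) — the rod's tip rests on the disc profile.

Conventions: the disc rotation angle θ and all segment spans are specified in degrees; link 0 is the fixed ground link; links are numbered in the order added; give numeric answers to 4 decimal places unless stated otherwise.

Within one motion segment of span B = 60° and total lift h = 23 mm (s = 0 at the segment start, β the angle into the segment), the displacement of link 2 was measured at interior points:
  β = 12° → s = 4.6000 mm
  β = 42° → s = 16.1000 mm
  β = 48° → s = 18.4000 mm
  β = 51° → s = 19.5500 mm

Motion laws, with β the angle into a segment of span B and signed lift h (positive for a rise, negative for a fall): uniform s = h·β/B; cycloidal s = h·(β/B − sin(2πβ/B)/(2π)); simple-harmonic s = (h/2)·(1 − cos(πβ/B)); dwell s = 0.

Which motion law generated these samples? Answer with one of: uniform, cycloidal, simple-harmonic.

candidates at β/B = r: uniform s = h·r (linear in β); cycloidal s = h·(r − sin(2πr)/(2π)); simple-harmonic s = (h/2)(1 − cos(πr))
β=12°: printed 4.6000 | uniform 4.6000, cycloidal 1.1186, simple-harmonic 2.1963
β=42°: printed 16.1000 | uniform 16.1000, cycloidal 19.5814, simple-harmonic 18.2595
β=48°: printed 18.4000 | uniform 18.4000, cycloidal 21.8814, simple-harmonic 20.8037
β=51°: printed 19.5500 | uniform 19.5500, cycloidal 22.5115, simple-harmonic 21.7466
only one law matches every sample → uniform

uniform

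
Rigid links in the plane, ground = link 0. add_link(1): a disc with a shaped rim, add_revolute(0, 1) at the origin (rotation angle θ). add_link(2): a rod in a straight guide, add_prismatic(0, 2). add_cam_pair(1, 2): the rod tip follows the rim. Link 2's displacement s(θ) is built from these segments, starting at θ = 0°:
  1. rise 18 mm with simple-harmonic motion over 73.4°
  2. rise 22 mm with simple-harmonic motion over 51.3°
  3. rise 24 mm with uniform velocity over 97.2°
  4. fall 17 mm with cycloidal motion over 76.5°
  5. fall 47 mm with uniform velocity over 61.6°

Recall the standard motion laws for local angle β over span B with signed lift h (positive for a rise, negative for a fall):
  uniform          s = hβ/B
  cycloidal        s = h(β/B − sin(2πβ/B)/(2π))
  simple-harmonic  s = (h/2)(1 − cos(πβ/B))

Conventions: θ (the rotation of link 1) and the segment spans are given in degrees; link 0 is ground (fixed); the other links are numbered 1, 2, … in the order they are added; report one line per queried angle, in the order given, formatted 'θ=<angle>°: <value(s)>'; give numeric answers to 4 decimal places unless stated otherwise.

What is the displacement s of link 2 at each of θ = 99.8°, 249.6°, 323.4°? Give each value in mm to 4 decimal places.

segment 1 (0° to 73.4°, simple-harmonic, h = 18) is passed completely: s = 0.0000 + (18) = 18.0000
θ = 99.8° falls in segment 2 (73.4° to 124.7°, simple-harmonic, h = 22): β = 99.8 − 73.4 = 26.4°, B = 51.3°; Δs = 22/2·(1 − cos(π·0.5146)) = 11.5050; s = 18.0000 + 11.5050 = 29.5050
segment 2 (73.4° to 124.7°, simple-harmonic, h = 22) is passed completely: s = 18.0000 + (22) = 40.0000
segment 3 (124.7° to 221.9°, uniform, h = 24) is passed completely: s = 40.0000 + (24) = 64.0000
θ = 249.6° falls in segment 4 (221.9° to 298.4°, cycloidal, h = -17): β = 249.6 − 221.9 = 27.7°, B = 76.5°; Δs = -17·(0.3621 − sin(2π·0.3621)/(2π)) = -4.0937; s = 64.0000 − 4.0937 = 59.9063
segment 4 (221.9° to 298.4°, cycloidal, h = -17) is passed completely: s = 64.0000 + (-17) = 47.0000
θ = 323.4° falls in segment 5 (298.4° to 360°, uniform, h = -47): β = 323.4 − 298.4 = 25°, B = 61.6°; Δs = -47·25/61.6 = -19.0747; s = 47.0000 − 19.0747 = 27.9253

θ=99.8°: 29.5050
θ=249.6°: 59.9063
θ=323.4°: 27.9253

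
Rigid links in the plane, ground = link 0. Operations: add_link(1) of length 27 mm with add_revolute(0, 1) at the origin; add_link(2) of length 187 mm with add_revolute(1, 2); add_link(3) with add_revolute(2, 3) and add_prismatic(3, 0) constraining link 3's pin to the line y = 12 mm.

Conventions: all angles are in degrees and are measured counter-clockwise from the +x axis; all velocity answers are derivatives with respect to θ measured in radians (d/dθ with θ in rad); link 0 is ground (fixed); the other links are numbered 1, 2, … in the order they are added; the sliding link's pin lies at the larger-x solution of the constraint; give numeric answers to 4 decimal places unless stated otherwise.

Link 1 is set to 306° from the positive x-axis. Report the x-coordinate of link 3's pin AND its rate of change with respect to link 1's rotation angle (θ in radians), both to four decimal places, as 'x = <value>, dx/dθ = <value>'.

geometry: r = 27 mm, L = 187 mm, e = 12 mm
crank pin P = (r cos θ, r sin θ) = (15.870202, -21.843459)
h = r sin θ − e = -21.843459 − 12 = -33.843459
x = r cos θ + √(L² − h²) = 15.870202 + 183.911991 = 199.782192
dx/dθ = −r sin θ − h·r cos θ/√(L² − h²) (θ in radians; h = -33.843459) = 24.763891

x = 199.7822, dx/dθ = 24.7639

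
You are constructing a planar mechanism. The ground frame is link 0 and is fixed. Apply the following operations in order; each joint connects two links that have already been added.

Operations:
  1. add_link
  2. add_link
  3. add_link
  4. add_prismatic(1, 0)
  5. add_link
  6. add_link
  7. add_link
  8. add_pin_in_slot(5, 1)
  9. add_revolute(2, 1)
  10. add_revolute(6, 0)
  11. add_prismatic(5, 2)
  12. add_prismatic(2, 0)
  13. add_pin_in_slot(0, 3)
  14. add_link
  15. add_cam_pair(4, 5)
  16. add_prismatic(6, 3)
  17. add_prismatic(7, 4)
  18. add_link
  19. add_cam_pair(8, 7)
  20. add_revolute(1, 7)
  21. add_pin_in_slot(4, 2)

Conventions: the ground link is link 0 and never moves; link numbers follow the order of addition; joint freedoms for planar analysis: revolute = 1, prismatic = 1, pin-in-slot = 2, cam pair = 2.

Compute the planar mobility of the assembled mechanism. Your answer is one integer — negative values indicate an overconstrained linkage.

link 0 = ground. State L|J1|J2 = 1|0|0
+link1  2|0|0
+link2  3|0|0
+link3  4|0|0
P(1,0) f=1→J1  4|1|0
+link4  5|1|0
+link5  6|1|0
+link6  7|1|0
PS(5,1) f=2→J2  7|1|1
R(2,1) f=1→J1  7|2|1
R(6,0) f=1→J1  7|3|1
P(5,2) f=1→J1  7|4|1
P(2,0) f=1→J1  7|5|1
PS(0,3) f=2→J2  7|5|2
+link7  8|5|2
C(4,5) f=2→J2  8|5|3
P(6,3) f=1→J1  8|6|3
P(7,4) f=1→J1  8|7|3
+link8  9|7|3
C(8,7) f=2→J2  9|7|4
R(1,7) f=1→J1  9|8|4
PS(4,2) f=2→J2  9|8|5
M = 3(9−1)−2·8−5 = 24−16−5 = 3

M = 3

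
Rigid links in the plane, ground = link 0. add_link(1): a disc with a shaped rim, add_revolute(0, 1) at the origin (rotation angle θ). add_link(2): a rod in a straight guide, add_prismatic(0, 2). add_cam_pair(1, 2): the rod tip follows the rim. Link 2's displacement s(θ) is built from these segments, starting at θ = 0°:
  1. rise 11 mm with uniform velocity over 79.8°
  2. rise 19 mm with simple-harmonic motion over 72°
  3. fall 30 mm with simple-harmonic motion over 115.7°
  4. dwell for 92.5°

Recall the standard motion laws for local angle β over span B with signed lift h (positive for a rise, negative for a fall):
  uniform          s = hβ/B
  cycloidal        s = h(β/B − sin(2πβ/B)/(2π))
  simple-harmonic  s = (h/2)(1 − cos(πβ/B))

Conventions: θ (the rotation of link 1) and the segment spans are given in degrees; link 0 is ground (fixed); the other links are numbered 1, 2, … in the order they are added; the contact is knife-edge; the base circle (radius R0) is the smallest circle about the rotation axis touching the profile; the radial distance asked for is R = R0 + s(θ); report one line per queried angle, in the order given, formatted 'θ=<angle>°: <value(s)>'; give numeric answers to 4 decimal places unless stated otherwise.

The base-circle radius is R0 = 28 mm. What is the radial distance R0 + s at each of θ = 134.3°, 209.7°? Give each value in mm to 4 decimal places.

segment 1 (0° to 79.8°, uniform, h = 11) is passed completely: s = 0.0000 + (11) = 11.0000
θ = 134.3° falls in segment 2 (79.8° to 151.8°, simple-harmonic, h = 19): β = 134.3 − 79.8 = 54.5°, B = 72°; Δs = 19/2·(1 − cos(π·0.7569)) = 16.3625; s = 11.0000 + 16.3625 = 27.3625
segment 2 (79.8° to 151.8°, simple-harmonic, h = 19) is passed completely: s = 11.0000 + (19) = 30.0000
θ = 209.7° falls in segment 3 (151.8° to 267.5°, simple-harmonic, h = -30): β = 209.7 − 151.8 = 57.9°, B = 115.7°; Δs = -30/2·(1 − cos(π·0.5004)) = -15.0204; s = 30.0000 − 15.0204 = 14.9796
θ=134.3°: R = R0 + s = 28 + 27.3625 = 55.3625
θ=209.7°: R = R0 + s = 28 + 14.9796 = 42.9796

θ=134.3°: 55.3625
θ=209.7°: 42.9796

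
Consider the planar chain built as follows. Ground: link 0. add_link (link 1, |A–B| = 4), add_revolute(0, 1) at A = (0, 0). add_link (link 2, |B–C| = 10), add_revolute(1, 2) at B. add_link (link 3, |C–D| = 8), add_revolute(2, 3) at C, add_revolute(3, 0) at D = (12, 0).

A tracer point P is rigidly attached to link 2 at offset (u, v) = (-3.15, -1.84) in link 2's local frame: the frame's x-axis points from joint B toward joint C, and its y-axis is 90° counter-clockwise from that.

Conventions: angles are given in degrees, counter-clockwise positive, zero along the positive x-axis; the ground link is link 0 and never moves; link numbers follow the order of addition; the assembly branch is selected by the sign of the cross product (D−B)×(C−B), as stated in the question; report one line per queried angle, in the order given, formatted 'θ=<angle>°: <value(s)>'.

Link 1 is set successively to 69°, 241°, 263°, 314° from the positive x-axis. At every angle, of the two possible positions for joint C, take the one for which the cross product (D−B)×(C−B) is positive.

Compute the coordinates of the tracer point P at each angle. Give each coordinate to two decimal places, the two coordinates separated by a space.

A=(0,0), D=(12.00,0)
θ=69°: B = A + 4.00·(cos69°, sin69°) = (1.4335, 3.7343)
θ=69°: |BD| = 11.2070
θ=69°: circle(B,10.00) ∩ circle(D,8.00): a=7.2096, h=6.9297
θ=69°:   candidates: C₊=(10.5402,7.8657) cross=77.661; C₋=(5.9220,-5.2017) cross=-77.661
θ=69°:   branch + wants cross > 0 → take C=(10.5402,7.8657) (cross=77.661)
θ=69°: ex = (C−B)/|BC| = (0.9107,0.4131); ey = (-0.4131,0.9107)
θ=69°: P = B + -3.15·ex + -1.84·ey = (-0.6750,0.7573)
θ=241°: B = A + 4.00·(cos241°, sin241°) = (-1.9392, -3.4985)
θ=241°: |BD| = 14.3716
θ=241°: circle(B,10.00) ∩ circle(D,8.00): a=8.4383, h=5.3662
θ=241°:   candidates: C₊=(4.9389,3.7604) cross=77.120; C₋=(7.5515,-6.6491) cross=-77.120
θ=241°:   branch + wants cross > 0 → take C=(4.9389,3.7604) (cross=77.120)
θ=241°: ex = (C−B)/|BC| = (0.6878,0.7259); ey = (-0.7259,0.6878)
θ=241°: P = B + -3.15·ex + -1.84·ey = (-2.7702,-7.0506)
θ=263°: B = A + 4.00·(cos263°, sin263°) = (-0.4875, -3.9702)
θ=263°: |BD| = 13.1034
θ=263°: circle(B,10.00) ∩ circle(D,8.00): a=7.9254, h=6.0982
θ=263°:   candidates: C₊=(5.2177,4.2427) cross=79.907; C₋=(8.9131,-7.3804) cross=-79.907
θ=263°:   branch + wants cross > 0 → take C=(5.2177,4.2427) (cross=79.907)
θ=263°: ex = (C−B)/|BC| = (0.5705,0.8213); ey = (-0.8213,0.5705)
θ=263°: P = B + -3.15·ex + -1.84·ey = (-0.7734,-7.6070)
θ=314°: B = A + 4.00·(cos314°, sin314°) = (2.7786, -2.8774)
θ=314°: |BD| = 9.6599
θ=314°: circle(B,10.00) ∩ circle(D,8.00): a=6.6933, h=7.4296
θ=314°:   candidates: C₊=(6.9551,6.2088) cross=71.769; C₋=(11.3812,-7.9760) cross=-71.769
θ=314°:   branch + wants cross > 0 → take C=(6.9551,6.2088) (cross=71.769)
θ=314°: ex = (C−B)/|BC| = (0.4176,0.9086); ey = (-0.9086,0.4176)
θ=314°: P = B + -3.15·ex + -1.84·ey = (3.1349,-6.5079)

θ=69°: -0.67 0.76
θ=241°: -2.77 -7.05
θ=263°: -0.77 -7.61
θ=314°: 3.13 -6.51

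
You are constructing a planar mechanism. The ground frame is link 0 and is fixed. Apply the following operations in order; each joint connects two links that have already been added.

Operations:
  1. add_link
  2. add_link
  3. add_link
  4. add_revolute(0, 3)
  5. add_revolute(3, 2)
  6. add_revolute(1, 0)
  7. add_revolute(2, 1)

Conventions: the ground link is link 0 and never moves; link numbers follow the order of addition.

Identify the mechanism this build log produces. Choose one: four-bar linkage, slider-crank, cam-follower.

links: 4 (incl. ground); joints: 4 revolute, 0 prismatic, 0 higher (cam) pair, forming one closed loop
4 links in a single 4R loop → four-bar linkage

four-bar linkage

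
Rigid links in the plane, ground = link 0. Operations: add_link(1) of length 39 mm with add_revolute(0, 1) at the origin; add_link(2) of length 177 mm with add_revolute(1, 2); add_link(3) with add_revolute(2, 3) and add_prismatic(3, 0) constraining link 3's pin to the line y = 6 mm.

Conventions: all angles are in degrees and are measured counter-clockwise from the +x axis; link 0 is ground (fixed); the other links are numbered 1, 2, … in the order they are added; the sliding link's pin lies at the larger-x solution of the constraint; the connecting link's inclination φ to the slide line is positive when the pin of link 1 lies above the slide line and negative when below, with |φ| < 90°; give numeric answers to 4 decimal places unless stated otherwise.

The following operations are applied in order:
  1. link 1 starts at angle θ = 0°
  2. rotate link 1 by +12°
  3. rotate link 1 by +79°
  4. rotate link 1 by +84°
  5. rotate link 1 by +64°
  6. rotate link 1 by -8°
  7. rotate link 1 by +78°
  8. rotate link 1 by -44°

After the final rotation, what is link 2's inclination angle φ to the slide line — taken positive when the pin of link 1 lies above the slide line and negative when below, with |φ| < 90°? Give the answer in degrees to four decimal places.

geometry: r = 39 mm, L = 177 mm, e = 6 mm; θ starts at 0°
rotate link 1 by +12°: θ ← 0° +12° = 12°
rotate link 1 by +79°: θ ← 12° +79° = 91°
rotate link 1 by +84°: θ ← 91° +84° = 175°
rotate link 1 by +64°: θ ← 175° +64° = 239°
rotate link 1 by -8°: θ ← 239° -8° = 231°
rotate link 1 by +78°: θ ← 231° +78° = 309°
rotate link 1 by -44°: θ ← 309° -44° = 265°
h = r sin θ − e = -38.851593 − 6 = -44.851593
sin φ = h / L = -44.851593 / 177 = -0.25339883
φ = arcsin(-0.25339883) = -14.678729°

-14.6787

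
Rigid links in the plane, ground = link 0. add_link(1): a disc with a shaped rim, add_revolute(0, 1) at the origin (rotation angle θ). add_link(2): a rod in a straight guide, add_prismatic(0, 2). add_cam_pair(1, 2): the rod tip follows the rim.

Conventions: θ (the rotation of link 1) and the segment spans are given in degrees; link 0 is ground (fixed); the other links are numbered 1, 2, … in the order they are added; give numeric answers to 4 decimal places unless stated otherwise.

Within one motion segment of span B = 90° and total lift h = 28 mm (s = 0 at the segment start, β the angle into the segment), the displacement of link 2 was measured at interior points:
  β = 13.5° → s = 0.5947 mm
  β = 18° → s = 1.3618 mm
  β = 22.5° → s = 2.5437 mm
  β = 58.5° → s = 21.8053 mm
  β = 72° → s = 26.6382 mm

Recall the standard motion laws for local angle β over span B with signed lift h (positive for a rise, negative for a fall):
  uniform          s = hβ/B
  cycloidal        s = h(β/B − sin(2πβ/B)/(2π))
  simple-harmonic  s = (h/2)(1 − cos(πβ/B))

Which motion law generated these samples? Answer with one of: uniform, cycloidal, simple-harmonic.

candidates at β/B = r: uniform s = h·r (linear in β); cycloidal s = h·(r − sin(2πr)/(2π)); simple-harmonic s = (h/2)(1 − cos(πr))
β=13.5°: printed 0.5947 | uniform 4.2000, cycloidal 0.5947, simple-harmonic 1.5259
β=18°: printed 1.3618 | uniform 5.6000, cycloidal 1.3618, simple-harmonic 2.6738
β=22.5°: printed 2.5437 | uniform 7.0000, cycloidal 2.5437, simple-harmonic 4.1005
β=58.5°: printed 21.8053 | uniform 18.2000, cycloidal 21.8053, simple-harmonic 20.3559
β=72°: printed 26.6382 | uniform 22.4000, cycloidal 26.6382, simple-harmonic 25.3262
only one law matches every sample → cycloidal

cycloidal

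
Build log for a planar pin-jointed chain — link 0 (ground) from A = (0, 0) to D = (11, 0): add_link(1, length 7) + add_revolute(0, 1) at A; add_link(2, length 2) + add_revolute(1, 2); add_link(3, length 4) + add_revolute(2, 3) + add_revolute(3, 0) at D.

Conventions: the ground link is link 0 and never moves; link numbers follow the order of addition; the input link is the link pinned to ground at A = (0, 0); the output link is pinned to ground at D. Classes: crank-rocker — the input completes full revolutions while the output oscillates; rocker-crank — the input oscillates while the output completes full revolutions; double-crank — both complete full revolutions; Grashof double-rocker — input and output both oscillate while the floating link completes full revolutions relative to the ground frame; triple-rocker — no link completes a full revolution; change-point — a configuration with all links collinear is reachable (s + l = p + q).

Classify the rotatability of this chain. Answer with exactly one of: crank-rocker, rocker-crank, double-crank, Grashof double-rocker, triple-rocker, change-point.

lengths: ground=11, input=7, coupler=2, output=4
sorted: s=2 (shortest), l=11 (longest), p+q=11
s + l = 13 vs p + q = 11
s + l > p + q → non-Grashof → no link fully rotates → triple-rocker

triple-rocker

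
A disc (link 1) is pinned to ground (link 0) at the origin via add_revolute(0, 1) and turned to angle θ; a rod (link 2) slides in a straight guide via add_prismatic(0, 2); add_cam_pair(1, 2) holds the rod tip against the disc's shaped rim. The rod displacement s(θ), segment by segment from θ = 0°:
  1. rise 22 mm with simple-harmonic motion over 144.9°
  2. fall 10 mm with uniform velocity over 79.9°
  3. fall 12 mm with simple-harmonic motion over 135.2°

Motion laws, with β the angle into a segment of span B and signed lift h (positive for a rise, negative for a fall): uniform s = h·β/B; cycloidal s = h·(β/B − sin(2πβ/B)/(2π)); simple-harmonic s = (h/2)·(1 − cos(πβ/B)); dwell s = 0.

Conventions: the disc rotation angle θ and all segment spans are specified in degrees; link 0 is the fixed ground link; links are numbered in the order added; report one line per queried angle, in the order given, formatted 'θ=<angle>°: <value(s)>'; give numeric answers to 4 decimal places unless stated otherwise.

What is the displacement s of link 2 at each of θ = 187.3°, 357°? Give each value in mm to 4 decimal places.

segment 1 (0° to 144.9°, simple-harmonic, h = 22) is passed completely: s = 0.0000 + (22) = 22.0000
θ = 187.3° falls in segment 2 (144.9° to 224.8°, uniform, h = -10): β = 187.3 − 144.9 = 42.4°, B = 79.9°; Δs = -10·42.4/79.9 = -5.3066; s = 22.0000 − 5.3066 = 16.6934
segment 2 (144.9° to 224.8°, uniform, h = -10) is passed completely: s = 22.0000 + (-10) = 12.0000
θ = 357° falls in segment 3 (224.8° to 360°, simple-harmonic, h = -12): β = 357 − 224.8 = 132.2°, B = 135.2°; Δs = -12/2·(1 − cos(π·0.9778)) = -11.9854; s = 12.0000 − 11.9854 = 0.0146

θ=187.3°: 16.6934
θ=357°: 0.0146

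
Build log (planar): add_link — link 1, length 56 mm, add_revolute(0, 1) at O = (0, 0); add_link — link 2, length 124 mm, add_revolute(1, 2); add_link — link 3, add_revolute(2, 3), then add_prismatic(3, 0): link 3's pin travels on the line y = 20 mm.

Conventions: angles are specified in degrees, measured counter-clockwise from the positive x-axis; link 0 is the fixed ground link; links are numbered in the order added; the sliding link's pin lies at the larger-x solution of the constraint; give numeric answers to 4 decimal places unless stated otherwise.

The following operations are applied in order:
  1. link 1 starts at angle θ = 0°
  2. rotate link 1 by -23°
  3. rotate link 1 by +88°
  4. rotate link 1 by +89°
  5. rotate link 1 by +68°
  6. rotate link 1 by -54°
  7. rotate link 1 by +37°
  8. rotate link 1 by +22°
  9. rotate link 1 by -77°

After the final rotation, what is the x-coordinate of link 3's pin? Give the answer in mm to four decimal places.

geometry: r = 56 mm, L = 124 mm, e = 20 mm; θ starts at 0°
rotate link 1 by -23°: θ ← 0° -23° = -23°
rotate link 1 by +88°: θ ← -23° +88° = 65°
rotate link 1 by +89°: θ ← 65° +89° = 154°
rotate link 1 by +68°: θ ← 154° +68° = 222°
rotate link 1 by -54°: θ ← 222° -54° = 168°
rotate link 1 by +37°: θ ← 168° +37° = 205°
rotate link 1 by +22°: θ ← 205° +22° = 227°
rotate link 1 by -77°: θ ← 227° -77° = 150°
crank pin P = (r cos θ, r sin θ) = (-48.497423, 28.000000)
h = r sin θ − e = 28.000000 − 20 = 8.000000
x = r cos θ + √(L² − h²) = -48.497423 + 123.741666 = 75.244244

75.2442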